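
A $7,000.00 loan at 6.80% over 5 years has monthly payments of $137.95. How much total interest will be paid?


Total paid over the life of the loan = PMT × n.
Total paid = $137.95 × 60 = $8,277.00
Total interest = total paid − principal = $8,277.00 − $7,000.00 = $1,277.00

Total interest = (PMT × n) - PV = $1,277.00


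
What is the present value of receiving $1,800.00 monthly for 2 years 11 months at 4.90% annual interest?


Present value of an ordinary annuity: PV = PMT × (1 − (1 + r)^(−n)) / r
Monthly rate r = 0.049/12 ≈ 0.00408333, n = 35
PV = $1,800.00 × (1 − (1 + 0.049/12)^(−35)) / (0.049/12)
PV = $1,800.00 × 32.552184
PV = $58,593.93

PV = PMT × (1-(1+r)^(-n))/r = $58,593.93


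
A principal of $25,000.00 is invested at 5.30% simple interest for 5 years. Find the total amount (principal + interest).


Total amount formula: A = P(1 + rt) = P + P·r·t
Interest: I = P × r × t = $25,000.00 × 0.053 × 5 = $6,625.00
A = P + I = $25,000.00 + $6,625.00 = $31,625.00

A = P + I = P(1 + rt) = $31,625.00


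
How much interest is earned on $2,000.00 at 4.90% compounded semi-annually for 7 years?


Compound interest earned = final amount − principal.
A = P(1 + r/n)^(nt) = $2,000.00 × (1 + 0.049/2)^(2 × 7) = $2,806.71
Interest = A − P = $2,806.71 − $2,000.00 = $806.71

Interest = A - P = $806.71


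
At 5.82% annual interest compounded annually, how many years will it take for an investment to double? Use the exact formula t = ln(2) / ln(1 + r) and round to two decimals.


Doubling condition: (1 + r)^t = 2
Take ln of both sides: t × ln(1 + r) = ln(2)
t = ln(2) / ln(1 + r)
t = 0.693147 / 0.056569
t = 12.25

t = ln(2) / ln(1 + r) = 12.25 years


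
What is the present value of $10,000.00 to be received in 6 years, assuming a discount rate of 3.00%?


Present value formula: PV = FV / (1 + r)^t
PV = $10,000.00 / (1 + 0.03)^6
PV = $10,000.00 / 1.194052
PV = $8,374.84

PV = FV / (1 + r)^t = $8,374.84


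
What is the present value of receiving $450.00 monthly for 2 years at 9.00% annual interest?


Present value of an ordinary annuity: PV = PMT × (1 − (1 + r)^(−n)) / r
Monthly rate r = 0.09/12 = 0.0075, n = 24
PV = $450.00 × (1 − (1 + 0.09/12)^(−24)) / (0.09/12)
PV = $450.00 × 21.889146
PV = $9,850.12

PV = PMT × (1-(1+r)^(-n))/r = $9,850.12


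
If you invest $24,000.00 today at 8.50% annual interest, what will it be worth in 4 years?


Future value formula: FV = PV × (1 + r)^t
FV = $24,000.00 × (1 + 0.085)^4
FV = $24,000.00 × 1.3858587
FV = $33,260.61

FV = PV × (1 + r)^t = $33,260.61


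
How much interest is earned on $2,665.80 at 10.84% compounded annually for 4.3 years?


Compound interest earned = final amount − principal.
A = P(1 + r/n)^(nt) = $2,665.80 × (1 + 0.1084/1)^(1 × 4.3) = $4,149.76
Interest = A − P = $4,149.76 − $2,665.80 = $1,483.96

Interest = A - P = $1,483.96


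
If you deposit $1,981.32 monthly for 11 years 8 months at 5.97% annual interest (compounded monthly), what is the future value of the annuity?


Future value of an ordinary annuity: FV = PMT × ((1 + r)^n − 1) / r
Monthly rate r = 0.0597/12 = 0.004975, n = 140
FV = $1,981.32 × ((1 + 0.0597/12)^140 − 1) / (0.0597/12)
FV = $1,981.32 × 201.659225
FV = $399,551.46

FV = PMT × ((1+r)^n - 1)/r = $399,551.46


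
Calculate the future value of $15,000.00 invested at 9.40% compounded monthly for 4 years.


Compound interest formula: A = P(1 + r/n)^(nt)
A = $15,000.00 × (1 + 0.094/12)^(12 × 4)
Growth factor: (1 + 0.094/12)^48 = 1.45431497
A = $15,000.00 × 1.45431497
A = $21,814.72

A = P(1 + r/n)^(nt) = $21,814.72


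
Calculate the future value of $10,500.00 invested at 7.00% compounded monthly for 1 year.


Compound interest formula: A = P(1 + r/n)^(nt)
A = $10,500.00 × (1 + 0.07/12)^(12 × 1)
Growth factor: (1 + 0.07/12)^12 = 1.0722901
A = $10,500.00 × 1.0722901
A = $11,259.05

A = P(1 + r/n)^(nt) = $11,259.05


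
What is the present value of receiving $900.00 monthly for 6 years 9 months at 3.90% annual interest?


Present value of an ordinary annuity: PV = PMT × (1 − (1 + r)^(−n)) / r
Monthly rate r = 0.039/12 = 0.00325, n = 81
PV = $900.00 × (1 − (1 + 0.039/12)^(−81)) / (0.039/12)
PV = $900.00 × 71.114503
PV = $64,003.05

PV = PMT × (1-(1+r)^(-n))/r = $64,003.05


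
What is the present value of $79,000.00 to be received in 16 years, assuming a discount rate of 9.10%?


Present value formula: PV = FV / (1 + r)^t
PV = $79,000.00 / (1 + 0.091)^16
PV = $79,000.00 / 4.028988
PV = $19,607.90

PV = FV / (1 + r)^t = $19,607.90


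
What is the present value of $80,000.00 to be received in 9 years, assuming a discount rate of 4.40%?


Present value formula: PV = FV / (1 + r)^t
PV = $80,000.00 / (1 + 0.044)^9
PV = $80,000.00 / 1.473345
PV = $54,298.21

PV = FV / (1 + r)^t = $54,298.21


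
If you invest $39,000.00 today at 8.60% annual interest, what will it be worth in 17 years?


Future value formula: FV = PV × (1 + r)^t
FV = $39,000.00 × (1 + 0.086)^17
FV = $39,000.00 × 4.0654351
FV = $158,551.97

FV = PV × (1 + r)^t = $158,551.97


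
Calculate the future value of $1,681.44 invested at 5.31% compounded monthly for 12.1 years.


Compound interest formula: A = P(1 + r/n)^(nt)
A = $1,681.44 × (1 + 0.0531/12)^(12 × 12.1)
Growth factor: (1 + 0.0531/12)^145.2 = 1.898554
A = $1,681.44 × 1.898554
A = $3,192.30

A = P(1 + r/n)^(nt) = $3,192.30


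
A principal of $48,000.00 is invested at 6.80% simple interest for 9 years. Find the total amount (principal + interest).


Total amount formula: A = P(1 + rt) = P + P·r·t
Interest: I = P × r × t = $48,000.00 × 0.068 × 9 = $29,376.00
A = P + I = $48,000.00 + $29,376.00 = $77,376.00

A = P + I = P(1 + rt) = $77,376.00


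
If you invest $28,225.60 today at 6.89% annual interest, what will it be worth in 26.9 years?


Future value formula: FV = PV × (1 + r)^t
FV = $28,225.60 × (1 + 0.0689)^26.9
FV = $28,225.60 × 6.0035395
FV = $169,453.50

FV = PV × (1 + r)^t = $169,453.50


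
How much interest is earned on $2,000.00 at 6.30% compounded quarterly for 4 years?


Compound interest earned = final amount − principal.
A = P(1 + r/n)^(nt) = $2,000.00 × (1 + 0.063/4)^(4 × 4) = $2,568.14
Interest = A − P = $2,568.14 − $2,000.00 = $568.14

Interest = A - P = $568.14


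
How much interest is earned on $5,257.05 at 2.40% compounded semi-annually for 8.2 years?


Compound interest earned = final amount − principal.
A = P(1 + r/n)^(nt) = $5,257.05 × (1 + 0.024/2)^(2 × 8.2) = $6,392.97
Interest = A − P = $6,392.97 − $5,257.05 = $1,135.92

Interest = A - P = $1,135.92


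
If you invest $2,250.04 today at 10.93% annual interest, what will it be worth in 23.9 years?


Future value formula: FV = PV × (1 + r)^t
FV = $2,250.04 × (1 + 0.1093)^23.9
FV = $2,250.04 × 11.930851
FV = $26,844.89

FV = PV × (1 + r)^t = $26,844.89


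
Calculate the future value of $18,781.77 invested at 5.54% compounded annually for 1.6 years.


Compound interest formula: A = P(1 + r/n)^(nt)
A = $18,781.77 × (1 + 0.0554/1)^(1 × 1.6)
Growth factor: (1 + 0.0554/1)^1.6 = 1.0901025
A = $18,781.77 × 1.0901025
A = $20,474.05

A = P(1 + r/n)^(nt) = $20,474.05


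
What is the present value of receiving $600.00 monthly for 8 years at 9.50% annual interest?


Present value of an ordinary annuity: PV = PMT × (1 − (1 + r)^(−n)) / r
Monthly rate r = 0.095/12 ≈ 0.00791667, n = 96
PV = $600.00 × (1 − (1 + 0.095/12)^(−96)) / (0.095/12)
PV = $600.00 × 67.065090
PV = $40,239.05

PV = PMT × (1-(1+r)^(-n))/r = $40,239.05


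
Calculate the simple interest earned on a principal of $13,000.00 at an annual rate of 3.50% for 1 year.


Simple interest formula: I = P × r × t
I = $13,000.00 × 0.035 × 1
I = $455.00

I = P × r × t = $455.00


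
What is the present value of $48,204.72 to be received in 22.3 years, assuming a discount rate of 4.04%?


Present value formula: PV = FV / (1 + r)^t
PV = $48,204.72 / (1 + 0.0404)^22.3
PV = $48,204.72 / 2.418620
PV = $19,930.67

PV = FV / (1 + r)^t = $19,930.67


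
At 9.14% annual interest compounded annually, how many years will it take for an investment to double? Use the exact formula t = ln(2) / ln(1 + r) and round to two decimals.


Doubling condition: (1 + r)^t = 2
Take ln of both sides: t × ln(1 + r) = ln(2)
t = ln(2) / ln(1 + r)
t = 0.693147 / 0.087461
t = 7.93

t = ln(2) / ln(1 + r) = 7.93 years


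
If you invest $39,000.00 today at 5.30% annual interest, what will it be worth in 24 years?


Future value formula: FV = PV × (1 + r)^t
FV = $39,000.00 × (1 + 0.053)^24
FV = $39,000.00 × 3.4536706
FV = $134,693.15

FV = PV × (1 + r)^t = $134,693.15


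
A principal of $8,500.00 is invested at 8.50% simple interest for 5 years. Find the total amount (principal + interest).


Total amount formula: A = P(1 + rt) = P + P·r·t
Interest: I = P × r × t = $8,500.00 × 0.085 × 5 = $3,612.50
A = P + I = $8,500.00 + $3,612.50 = $12,112.50

A = P + I = P(1 + rt) = $12,112.50


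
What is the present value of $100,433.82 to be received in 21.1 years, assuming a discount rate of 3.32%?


Present value formula: PV = FV / (1 + r)^t
PV = $100,433.82 / (1 + 0.0332)^21.1
PV = $100,433.82 / 1.99200667
PV = $50,418.42

PV = FV / (1 + r)^t = $50,418.42


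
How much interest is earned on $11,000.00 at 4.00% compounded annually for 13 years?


Compound interest earned = final amount − principal.
A = P(1 + r/n)^(nt) = $11,000.00 × (1 + 0.04/1)^(1 × 13) = $18,315.81
Interest = A − P = $18,315.81 − $11,000.00 = $7,315.81

Interest = A - P = $7,315.81


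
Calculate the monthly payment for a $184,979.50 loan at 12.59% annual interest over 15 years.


Loan payment formula: PMT = PV × r / (1 − (1 + r)^(−n))
Monthly rate r = 0.1259/12 ≈ 0.01049167, n = 180 months
Denominator: 1 − (1 + 0.1259/12)^(−180) = 0.847206
PMT = $184,979.50 × (0.1259/12) / 0.847206
PMT = $2,290.76 per month

PMT = PV × r / (1-(1+r)^(-n)) = $2,290.76/month


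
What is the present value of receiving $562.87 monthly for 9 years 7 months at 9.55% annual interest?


Present value of an ordinary annuity: PV = PMT × (1 − (1 + r)^(−n)) / r
Monthly rate r = 0.0955/12 ≈ 0.00795833, n = 115
PV = $562.87 × (1 − (1 + 0.0955/12)^(−115)) / (0.0955/12)
PV = $562.87 × 75.155633
PV = $42,302.85

PV = PMT × (1-(1+r)^(-n))/r = $42,302.85


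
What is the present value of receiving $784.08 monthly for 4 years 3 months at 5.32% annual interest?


Present value of an ordinary annuity: PV = PMT × (1 − (1 + r)^(−n)) / r
Monthly rate r = 0.0532/12 ≈ 0.00443333, n = 51
PV = $784.08 × (1 − (1 + 0.0532/12)^(−51)) / (0.0532/12)
PV = $784.08 × 45.555559
PV = $35,719.20

PV = PMT × (1-(1+r)^(-n))/r = $35,719.20


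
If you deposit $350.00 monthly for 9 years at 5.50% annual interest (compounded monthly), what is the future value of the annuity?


Future value of an ordinary annuity: FV = PMT × ((1 + r)^n − 1) / r
Monthly rate r = 0.055/12 ≈ 0.00458333, n = 108
FV = $350.00 × ((1 + 0.055/12)^108 − 1) / (0.055/12)
FV = $350.00 × 139.340512
FV = $48,769.18

FV = PMT × ((1+r)^n - 1)/r = $48,769.18


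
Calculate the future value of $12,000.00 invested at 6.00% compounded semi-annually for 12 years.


Compound interest formula: A = P(1 + r/n)^(nt)
A = $12,000.00 × (1 + 0.06/2)^(2 × 12)
Growth factor: (1 + 0.06/2)^24 = 2.032794
A = $12,000.00 × 2.032794
A = $24,393.53

A = P(1 + r/n)^(nt) = $24,393.53


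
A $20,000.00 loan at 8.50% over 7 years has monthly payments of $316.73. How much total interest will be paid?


Total paid over the life of the loan = PMT × n.
Total paid = $316.73 × 84 = $26,605.32
Total interest = total paid − principal = $26,605.32 − $20,000.00 = $6,605.32

Total interest = (PMT × n) - PV = $6,605.32


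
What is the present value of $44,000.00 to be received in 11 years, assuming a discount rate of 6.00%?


Present value formula: PV = FV / (1 + r)^t
PV = $44,000.00 / (1 + 0.06)^11
PV = $44,000.00 / 1.898299
PV = $23,178.65

PV = FV / (1 + r)^t = $23,178.65


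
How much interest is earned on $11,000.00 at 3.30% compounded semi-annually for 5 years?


Compound interest earned = final amount − principal.
A = P(1 + r/n)^(nt) = $11,000.00 × (1 + 0.033/2)^(2 × 5) = $12,955.87
Interest = A − P = $12,955.87 − $11,000.00 = $1,955.87

Interest = A - P = $1,955.87


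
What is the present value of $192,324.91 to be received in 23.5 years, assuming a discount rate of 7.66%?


Present value formula: PV = FV / (1 + r)^t
PV = $192,324.91 / (1 + 0.0766)^23.5
PV = $192,324.91 / 5.666016
PV = $33,943.59

PV = FV / (1 + r)^t = $33,943.59


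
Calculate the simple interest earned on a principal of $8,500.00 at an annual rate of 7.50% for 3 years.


Simple interest formula: I = P × r × t
I = $8,500.00 × 0.075 × 3
I = $1,912.50

I = P × r × t = $1,912.50


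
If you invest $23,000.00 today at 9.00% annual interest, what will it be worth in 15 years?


Future value formula: FV = PV × (1 + r)^t
FV = $23,000.00 × (1 + 0.09)^15
FV = $23,000.00 × 3.6424825
FV = $83,777.10

FV = PV × (1 + r)^t = $83,777.10


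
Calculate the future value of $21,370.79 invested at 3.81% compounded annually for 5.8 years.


Compound interest formula: A = P(1 + r/n)^(nt)
A = $21,370.79 × (1 + 0.0381/1)^(1 × 5.8)
Growth factor: (1 + 0.0381/1)^5.8 = 1.242188
A = $21,370.79 × 1.242188
A = $26,546.54

A = P(1 + r/n)^(nt) = $26,546.54


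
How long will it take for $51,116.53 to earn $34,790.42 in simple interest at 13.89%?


Rearrange the simple interest formula for t:
I = P × r × t  ⇒  t = I / (P × r)
t = $34,790.42 / ($51,116.53 × 0.1389)
t = 4.9

t = I/(P×r) = 4.9 years


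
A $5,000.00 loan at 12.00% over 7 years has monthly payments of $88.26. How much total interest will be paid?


Total paid over the life of the loan = PMT × n.
Total paid = $88.26 × 84 = $7,413.84
Total interest = total paid − principal = $7,413.84 − $5,000.00 = $2,413.84

Total interest = (PMT × n) - PV = $2,413.84


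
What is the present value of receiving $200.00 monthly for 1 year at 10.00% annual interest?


Present value of an ordinary annuity: PV = PMT × (1 − (1 + r)^(−n)) / r
Monthly rate r = 0.1/12 ≈ 0.00833333, n = 12
PV = $200.00 × (1 − (1 + 0.1/12)^(−12)) / (0.1/12)
PV = $200.00 × 11.374508
PV = $2,274.90

PV = PMT × (1-(1+r)^(-n))/r = $2,274.90


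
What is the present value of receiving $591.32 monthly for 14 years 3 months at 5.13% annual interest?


Present value of an ordinary annuity: PV = PMT × (1 − (1 + r)^(−n)) / r
Monthly rate r = 0.0513/12 = 0.004275, n = 171
PV = $591.32 × (1 − (1 + 0.0513/12)^(−171)) / (0.0513/12)
PV = $591.32 × 121.130766
PV = $71,627.04

PV = PMT × (1-(1+r)^(-n))/r = $71,627.04


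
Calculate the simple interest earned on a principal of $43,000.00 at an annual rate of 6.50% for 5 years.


Simple interest formula: I = P × r × t
I = $43,000.00 × 0.065 × 5
I = $13,975.00

I = P × r × t = $13,975.00


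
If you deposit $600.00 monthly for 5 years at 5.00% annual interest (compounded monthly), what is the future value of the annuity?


Future value of an ordinary annuity: FV = PMT × ((1 + r)^n − 1) / r
Monthly rate r = 0.05/12 ≈ 0.00416667, n = 60
FV = $600.00 × ((1 + 0.05/12)^60 − 1) / (0.05/12)
FV = $600.00 × 68.006083
FV = $40,803.65

FV = PMT × ((1+r)^n - 1)/r = $40,803.65


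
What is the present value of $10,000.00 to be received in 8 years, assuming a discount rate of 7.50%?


Present value formula: PV = FV / (1 + r)^t
PV = $10,000.00 / (1 + 0.075)^8
PV = $10,000.00 / 1.783478
PV = $5,607.02

PV = FV / (1 + r)^t = $5,607.02


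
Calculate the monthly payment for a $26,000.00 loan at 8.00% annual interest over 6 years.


Loan payment formula: PMT = PV × r / (1 − (1 + r)^(−n))
Monthly rate r = 0.08/12 ≈ 0.00666667, n = 72 months
Denominator: 1 − (1 + 0.08/12)^(−72) = 0.380230
PMT = $26,000.00 × (0.08/12) / 0.380230
PMT = $455.86 per month

PMT = PV × r / (1-(1+r)^(-n)) = $455.86/month


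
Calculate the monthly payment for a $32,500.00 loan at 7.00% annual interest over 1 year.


Loan payment formula: PMT = PV × r / (1 − (1 + r)^(−n))
Monthly rate r = 0.07/12 ≈ 0.00583333, n = 12 months
Denominator: 1 − (1 + 0.07/12)^(−12) = 0.0674165
PMT = $32,500.00 × (0.07/12) / 0.0674165
PMT = $2,812.12 per month

PMT = PV × r / (1-(1+r)^(-n)) = $2,812.12/month


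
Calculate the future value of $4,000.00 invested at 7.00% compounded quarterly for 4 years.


Compound interest formula: A = P(1 + r/n)^(nt)
A = $4,000.00 × (1 + 0.07/4)^(4 × 4)
Growth factor: (1 + 0.07/4)^16 = 1.319929
A = $4,000.00 × 1.319929
A = $5,279.72

A = P(1 + r/n)^(nt) = $5,279.72


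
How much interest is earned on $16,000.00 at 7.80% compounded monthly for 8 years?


Compound interest earned = final amount − principal.
A = P(1 + r/n)^(nt) = $16,000.00 × (1 + 0.078/12)^(12 × 8) = $29,801.82
Interest = A − P = $29,801.82 − $16,000.00 = $13,801.82

Interest = A - P = $13,801.82


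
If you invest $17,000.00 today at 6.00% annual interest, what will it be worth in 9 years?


Future value formula: FV = PV × (1 + r)^t
FV = $17,000.00 × (1 + 0.06)^9
FV = $17,000.00 × 1.689479
FV = $28,721.14

FV = PV × (1 + r)^t = $28,721.14


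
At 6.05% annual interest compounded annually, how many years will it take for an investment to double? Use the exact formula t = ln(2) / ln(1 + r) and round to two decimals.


Doubling condition: (1 + r)^t = 2
Take ln of both sides: t × ln(1 + r) = ln(2)
t = ln(2) / ln(1 + r)
t = 0.693147 / 0.058740
t = 11.80

t = ln(2) / ln(1 + r) = 11.80 years


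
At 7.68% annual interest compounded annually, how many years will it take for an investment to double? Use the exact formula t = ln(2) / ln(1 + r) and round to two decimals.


Doubling condition: (1 + r)^t = 2
Take ln of both sides: t × ln(1 + r) = ln(2)
t = ln(2) / ln(1 + r)
t = 0.693147 / 0.073994
t = 9.37

t = ln(2) / ln(1 + r) = 9.37 years


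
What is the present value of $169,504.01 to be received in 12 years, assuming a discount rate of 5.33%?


Present value formula: PV = FV / (1 + r)^t
PV = $169,504.01 / (1 + 0.0533)^12
PV = $169,504.01 / 1.864769
PV = $90,898.13

PV = FV / (1 + r)^t = $90,898.13


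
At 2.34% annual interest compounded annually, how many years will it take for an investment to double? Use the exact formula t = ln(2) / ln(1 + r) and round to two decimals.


Doubling condition: (1 + r)^t = 2
Take ln of both sides: t × ln(1 + r) = ln(2)
t = ln(2) / ln(1 + r)
t = 0.693147 / 0.023130
t = 29.97

t = ln(2) / ln(1 + r) = 29.97 years


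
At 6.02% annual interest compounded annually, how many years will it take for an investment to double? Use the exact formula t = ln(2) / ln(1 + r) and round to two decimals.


Doubling condition: (1 + r)^t = 2
Take ln of both sides: t × ln(1 + r) = ln(2)
t = ln(2) / ln(1 + r)
t = 0.693147 / 0.058458
t = 11.86

t = ln(2) / ln(1 + r) = 11.86 years


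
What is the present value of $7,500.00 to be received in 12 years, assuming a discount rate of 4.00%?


Present value formula: PV = FV / (1 + r)^t
PV = $7,500.00 / (1 + 0.04)^12
PV = $7,500.00 / 1.601032
PV = $4,684.48

PV = FV / (1 + r)^t = $4,684.48


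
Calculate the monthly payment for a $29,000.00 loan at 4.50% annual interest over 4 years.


Loan payment formula: PMT = PV × r / (1 − (1 + r)^(−n))
Monthly rate r = 0.045/12 = 0.00375, n = 48 months
Denominator: 1 − (1 + 0.045/12)^(−48) = 0.164449
PMT = $29,000.00 × (0.045/12) / 0.164449
PMT = $661.30 per month

PMT = PV × r / (1-(1+r)^(-n)) = $661.30/month


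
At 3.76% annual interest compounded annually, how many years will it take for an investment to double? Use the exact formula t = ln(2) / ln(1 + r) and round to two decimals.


Doubling condition: (1 + r)^t = 2
Take ln of both sides: t × ln(1 + r) = ln(2)
t = ln(2) / ln(1 + r)
t = 0.693147 / 0.036910
t = 18.78

t = ln(2) / ln(1 + r) = 18.78 years


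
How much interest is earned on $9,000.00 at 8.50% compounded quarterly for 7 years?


Compound interest earned = final amount − principal.
A = P(1 + r/n)^(nt) = $9,000.00 × (1 + 0.085/4)^(4 × 7) = $16,215.88
Interest = A − P = $16,215.88 − $9,000.00 = $7,215.88

Interest = A - P = $7,215.88


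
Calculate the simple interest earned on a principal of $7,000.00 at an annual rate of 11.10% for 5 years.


Simple interest formula: I = P × r × t
I = $7,000.00 × 0.111 × 5
I = $3,885.00

I = P × r × t = $3,885.00


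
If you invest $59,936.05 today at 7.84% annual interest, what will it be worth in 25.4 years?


Future value formula: FV = PV × (1 + r)^t
FV = $59,936.05 × (1 + 0.0784)^25.4
FV = $59,936.05 × 6.8015662
FV = $407,659.01

FV = PV × (1 + r)^t = $407,659.01


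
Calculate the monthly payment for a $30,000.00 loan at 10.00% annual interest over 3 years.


Loan payment formula: PMT = PV × r / (1 − (1 + r)^(−n))
Monthly rate r = 0.1/12 ≈ 0.00833333, n = 36 months
Denominator: 1 − (1 + 0.1/12)^(−36) = 0.258260
PMT = $30,000.00 × (0.1/12) / 0.258260
PMT = $968.02 per month

PMT = PV × r / (1-(1+r)^(-n)) = $968.02/month


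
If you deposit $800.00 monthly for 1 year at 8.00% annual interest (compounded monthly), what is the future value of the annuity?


Future value of an ordinary annuity: FV = PMT × ((1 + r)^n − 1) / r
Monthly rate r = 0.08/12 ≈ 0.00666667, n = 12
FV = $800.00 × ((1 + 0.08/12)^12 − 1) / (0.08/12)
FV = $800.00 × 12.449926
FV = $9,959.94

FV = PMT × ((1+r)^n - 1)/r = $9,959.94


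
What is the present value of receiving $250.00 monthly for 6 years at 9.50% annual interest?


Present value of an ordinary annuity: PV = PMT × (1 − (1 + r)^(−n)) / r
Monthly rate r = 0.095/12 ≈ 0.00791667, n = 72
PV = $250.00 × (1 − (1 + 0.095/12)^(−72)) / (0.095/12)
PV = $250.00 × 54.720488
PV = $13,680.12

PV = PMT × (1-(1+r)^(-n))/r = $13,680.12


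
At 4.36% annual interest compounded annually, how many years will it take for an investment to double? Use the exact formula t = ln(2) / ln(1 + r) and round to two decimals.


Doubling condition: (1 + r)^t = 2
Take ln of both sides: t × ln(1 + r) = ln(2)
t = ln(2) / ln(1 + r)
t = 0.693147 / 0.042676
t = 16.24

t = ln(2) / ln(1 + r) = 16.24 years


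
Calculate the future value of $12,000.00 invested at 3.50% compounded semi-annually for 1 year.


Compound interest formula: A = P(1 + r/n)^(nt)
A = $12,000.00 × (1 + 0.035/2)^(2 × 1)
Growth factor: (1 + 0.035/2)^2 = 1.0353063
A = $12,000.00 × 1.0353063
A = $12,423.68

A = P(1 + r/n)^(nt) = $12,423.68


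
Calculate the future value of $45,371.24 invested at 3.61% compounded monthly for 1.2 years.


Compound interest formula: A = P(1 + r/n)^(nt)
A = $45,371.24 × (1 + 0.0361/12)^(12 × 1.2)
Growth factor: (1 + 0.0361/12)^14.4 = 1.044204
A = $45,371.24 × 1.044204
A = $47,376.83

A = P(1 + r/n)^(nt) = $47,376.83


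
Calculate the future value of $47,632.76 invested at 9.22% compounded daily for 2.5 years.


Compound interest formula: A = P(1 + r/n)^(nt)
A = $47,632.76 × (1 + 0.0922/365)^(365 × 2.5)
Growth factor: (1 + 0.0922/365)^912.5 = 1.2591928
A = $47,632.76 × 1.2591928
A = $59,978.83

A = P(1 + r/n)^(nt) = $59,978.83


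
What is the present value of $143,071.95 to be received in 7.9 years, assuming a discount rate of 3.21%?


Present value formula: PV = FV / (1 + r)^t
PV = $143,071.95 / (1 + 0.0321)^7.9
PV = $143,071.95 / 1.2835182
PV = $111,468.58

PV = FV / (1 + r)^t = $111,468.58


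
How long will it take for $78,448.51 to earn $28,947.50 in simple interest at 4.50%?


Rearrange the simple interest formula for t:
I = P × r × t  ⇒  t = I / (P × r)
t = $28,947.50 / ($78,448.51 × 0.045)
t = 8.2

t = I/(P×r) = 8.2 years


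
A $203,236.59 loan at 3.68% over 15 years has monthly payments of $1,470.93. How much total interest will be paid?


Total paid over the life of the loan = PMT × n.
Total paid = $1,470.93 × 180 = $264,767.40
Total interest = total paid − principal = $264,767.40 − $203,236.59 = $61,530.81

Total interest = (PMT × n) - PV = $61,530.81


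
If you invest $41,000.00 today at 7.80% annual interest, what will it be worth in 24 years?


Future value formula: FV = PV × (1 + r)^t
FV = $41,000.00 × (1 + 0.078)^24
FV = $41,000.00 × 6.0652717
FV = $248,676.14

FV = PV × (1 + r)^t = $248,676.14


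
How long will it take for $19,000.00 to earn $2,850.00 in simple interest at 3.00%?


Rearrange the simple interest formula for t:
I = P × r × t  ⇒  t = I / (P × r)
t = $2,850.00 / ($19,000.00 × 0.03)
t = 5

t = I/(P×r) = 5 years


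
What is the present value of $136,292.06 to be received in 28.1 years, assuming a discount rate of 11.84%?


Present value formula: PV = FV / (1 + r)^t
PV = $136,292.06 / (1 + 0.1184)^28.1
PV = $136,292.06 / 23.204924
PV = $5,873.41

PV = FV / (1 + r)^t = $5,873.41


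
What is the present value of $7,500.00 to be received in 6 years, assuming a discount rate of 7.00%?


Present value formula: PV = FV / (1 + r)^t
PV = $7,500.00 / (1 + 0.07)^6
PV = $7,500.00 / 1.500730
PV = $4,997.57

PV = FV / (1 + r)^t = $4,997.57


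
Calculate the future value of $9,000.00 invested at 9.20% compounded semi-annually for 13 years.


Compound interest formula: A = P(1 + r/n)^(nt)
A = $9,000.00 × (1 + 0.092/2)^(2 × 13)
Growth factor: (1 + 0.092/2)^26 = 3.219762
A = $9,000.00 × 3.219762
A = $28,977.86

A = P(1 + r/n)^(nt) = $28,977.86


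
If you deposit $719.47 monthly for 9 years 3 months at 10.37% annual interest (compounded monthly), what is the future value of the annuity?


Future value of an ordinary annuity: FV = PMT × ((1 + r)^n − 1) / r
Monthly rate r = 0.1037/12 ≈ 0.00864167, n = 111
FV = $719.47 × ((1 + 0.1037/12)^111 − 1) / (0.1037/12)
FV = $719.47 × 185.026929
FV = $133,121.32

FV = PMT × ((1+r)^n - 1)/r = $133,121.32


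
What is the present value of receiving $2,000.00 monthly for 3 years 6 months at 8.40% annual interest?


Present value of an ordinary annuity: PV = PMT × (1 − (1 + r)^(−n)) / r
Monthly rate r = 0.084/12 = 0.007, n = 42
PV = $2,000.00 × (1 − (1 + 0.084/12)^(−42)) / (0.084/12)
PV = $2,000.00 × 36.279970
PV = $72,559.94

PV = PMT × (1-(1+r)^(-n))/r = $72,559.94


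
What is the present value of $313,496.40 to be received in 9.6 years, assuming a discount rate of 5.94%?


Present value formula: PV = FV / (1 + r)^t
PV = $313,496.40 / (1 + 0.0594)^9.6
PV = $313,496.40 / 1.740106
PV = $180,159.37

PV = FV / (1 + r)^t = $180,159.37


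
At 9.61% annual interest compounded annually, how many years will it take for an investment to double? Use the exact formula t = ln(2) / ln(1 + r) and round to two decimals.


Doubling condition: (1 + r)^t = 2
Take ln of both sides: t × ln(1 + r) = ln(2)
t = ln(2) / ln(1 + r)
t = 0.693147 / 0.091758
t = 7.55

t = ln(2) / ln(1 + r) = 7.55 years


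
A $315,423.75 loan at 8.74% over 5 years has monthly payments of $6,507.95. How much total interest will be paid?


Total paid over the life of the loan = PMT × n.
Total paid = $6,507.95 × 60 = $390,477.00
Total interest = total paid − principal = $390,477.00 − $315,423.75 = $75,053.25

Total interest = (PMT × n) - PV = $75,053.25


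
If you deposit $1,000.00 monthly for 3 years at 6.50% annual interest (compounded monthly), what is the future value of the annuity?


Future value of an ordinary annuity: FV = PMT × ((1 + r)^n − 1) / r
Monthly rate r = 0.065/12 ≈ 0.00541667, n = 36
FV = $1,000.00 × ((1 + 0.065/12)^36 − 1) / (0.065/12)
FV = $1,000.00 × 39.63168498
FV = $39,631.68

FV = PMT × ((1+r)^n - 1)/r = $39,631.68


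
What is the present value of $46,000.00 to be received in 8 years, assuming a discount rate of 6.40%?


Present value formula: PV = FV / (1 + r)^t
PV = $46,000.00 / (1 + 0.064)^8
PV = $46,000.00 / 1.64260456
PV = $28,004.31

PV = FV / (1 + r)^t = $28,004.31


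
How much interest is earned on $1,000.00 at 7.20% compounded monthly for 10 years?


Compound interest earned = final amount − principal.
A = P(1 + r/n)^(nt) = $1,000.00 × (1 + 0.072/12)^(12 × 10) = $2,050.02
Interest = A − P = $2,050.02 − $1,000.00 = $1,050.02

Interest = A - P = $1,050.02


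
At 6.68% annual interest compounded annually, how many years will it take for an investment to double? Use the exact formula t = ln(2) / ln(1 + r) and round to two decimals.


Doubling condition: (1 + r)^t = 2
Take ln of both sides: t × ln(1 + r) = ln(2)
t = ln(2) / ln(1 + r)
t = 0.693147 / 0.064664
t = 10.72

t = ln(2) / ln(1 + r) = 10.72 years


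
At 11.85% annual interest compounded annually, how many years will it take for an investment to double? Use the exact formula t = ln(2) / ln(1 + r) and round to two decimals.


Doubling condition: (1 + r)^t = 2
Take ln of both sides: t × ln(1 + r) = ln(2)
t = ln(2) / ln(1 + r)
t = 0.693147 / 0.111989
t = 6.19

t = ln(2) / ln(1 + r) = 6.19 years


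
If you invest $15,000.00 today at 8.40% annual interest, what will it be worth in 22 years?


Future value formula: FV = PV × (1 + r)^t
FV = $15,000.00 × (1 + 0.084)^22
FV = $15,000.00 × 5.8971776
FV = $88,457.66

FV = PV × (1 + r)^t = $88,457.66


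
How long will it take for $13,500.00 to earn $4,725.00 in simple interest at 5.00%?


Rearrange the simple interest formula for t:
I = P × r × t  ⇒  t = I / (P × r)
t = $4,725.00 / ($13,500.00 × 0.05)
t = 7

t = I/(P×r) = 7 years


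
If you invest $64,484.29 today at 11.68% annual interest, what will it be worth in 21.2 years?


Future value formula: FV = PV × (1 + r)^t
FV = $64,484.29 × (1 + 0.1168)^21.2
FV = $64,484.29 × 10.4010837
FV = $670,706.50

FV = PV × (1 + r)^t = $670,706.50


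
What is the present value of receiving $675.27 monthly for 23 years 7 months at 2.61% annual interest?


Present value of an ordinary annuity: PV = PMT × (1 − (1 + r)^(−n)) / r
Monthly rate r = 0.0261/12 = 0.002175, n = 283
PV = $675.27 × (1 − (1 + 0.0261/12)^(−283)) / (0.0261/12)
PV = $675.27 × 211.163937
PV = $142,592.67

PV = PMT × (1-(1+r)^(-n))/r = $142,592.67


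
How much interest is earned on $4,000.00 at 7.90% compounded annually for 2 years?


Compound interest earned = final amount − principal.
A = P(1 + r/n)^(nt) = $4,000.00 × (1 + 0.079/1)^(1 × 2) = $4,656.96
Interest = A − P = $4,656.96 − $4,000.00 = $656.96

Interest = A - P = $656.96


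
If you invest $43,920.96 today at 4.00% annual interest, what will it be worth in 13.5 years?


Future value formula: FV = PV × (1 + r)^t
FV = $43,920.96 × (1 + 0.04)^13.5
FV = $43,920.96 × 1.6980485
FV = $74,579.92

FV = PV × (1 + r)^t = $74,579.92


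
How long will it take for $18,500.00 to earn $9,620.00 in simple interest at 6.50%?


Rearrange the simple interest formula for t:
I = P × r × t  ⇒  t = I / (P × r)
t = $9,620.00 / ($18,500.00 × 0.065)
t = 8

t = I/(P×r) = 8 years


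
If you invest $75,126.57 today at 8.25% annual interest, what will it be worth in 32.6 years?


Future value formula: FV = PV × (1 + r)^t
FV = $75,126.57 × (1 + 0.0825)^32.6
FV = $75,126.57 × 13.25408355
FV = $995,733.84

FV = PV × (1 + r)^t = $995,733.84


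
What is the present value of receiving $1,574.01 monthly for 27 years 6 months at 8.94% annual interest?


Present value of an ordinary annuity: PV = PMT × (1 − (1 + r)^(−n)) / r
Monthly rate r = 0.0894/12 = 0.00745, n = 330
PV = $1,574.01 × (1 − (1 + 0.0894/12)^(−330)) / (0.0894/12)
PV = $1,574.01 × 122.638057
PV = $193,033.53

PV = PMT × (1-(1+r)^(-n))/r = $193,033.53


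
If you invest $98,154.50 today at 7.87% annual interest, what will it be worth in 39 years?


Future value formula: FV = PV × (1 + r)^t
FV = $98,154.50 × (1 + 0.0787)^39
FV = $98,154.50 × 19.19227556
FV = $1,883,808.21

FV = PV × (1 + r)^t = $1,883,808.21


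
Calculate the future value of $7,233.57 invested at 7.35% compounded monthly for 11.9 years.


Compound interest formula: A = P(1 + r/n)^(nt)
A = $7,233.57 × (1 + 0.0735/12)^(12 × 11.9)
Growth factor: (1 + 0.0735/12)^142.8 = 2.391647
A = $7,233.57 × 2.391647
A = $17,300.15

A = P(1 + r/n)^(nt) = $17,300.15


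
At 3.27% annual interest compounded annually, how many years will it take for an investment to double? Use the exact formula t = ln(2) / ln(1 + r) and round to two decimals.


Doubling condition: (1 + r)^t = 2
Take ln of both sides: t × ln(1 + r) = ln(2)
t = ln(2) / ln(1 + r)
t = 0.693147 / 0.032177
t = 21.54

t = ln(2) / ln(1 + r) = 21.54 years


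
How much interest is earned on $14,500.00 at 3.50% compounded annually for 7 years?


Compound interest earned = final amount − principal.
A = P(1 + r/n)^(nt) = $14,500.00 × (1 + 0.035/1)^(1 × 7) = $18,448.05
Interest = A − P = $18,448.05 − $14,500.00 = $3,948.05

Interest = A - P = $3,948.05


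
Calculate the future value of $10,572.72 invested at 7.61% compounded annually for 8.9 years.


Compound interest formula: A = P(1 + r/n)^(nt)
A = $10,572.72 × (1 + 0.0761/1)^(1 × 8.9)
Growth factor: (1 + 0.0761/1)^8.9 = 1.9208277
A = $10,572.72 × 1.9208277
A = $20,308.37

A = P(1 + r/n)^(nt) = $20,308.37


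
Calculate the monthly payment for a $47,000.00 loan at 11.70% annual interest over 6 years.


Loan payment formula: PMT = PV × r / (1 − (1 + r)^(−n))
Monthly rate r = 0.117/12 = 0.00975, n = 72 months
Denominator: 1 − (1 + 0.117/12)^(−72) = 0.502719
PMT = $47,000.00 × (0.117/12) / 0.502719
PMT = $911.54 per month

PMT = PV × r / (1-(1+r)^(-n)) = $911.54/month


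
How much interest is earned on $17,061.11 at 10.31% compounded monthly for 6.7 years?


Compound interest earned = final amount − principal.
A = P(1 + r/n)^(nt) = $17,061.11 × (1 + 0.1031/12)^(12 × 6.7) = $33,940.91
Interest = A − P = $33,940.91 − $17,061.11 = $16,879.80

Interest = A - P = $16,879.80


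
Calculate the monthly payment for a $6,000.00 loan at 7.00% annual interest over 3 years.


Loan payment formula: PMT = PV × r / (1 − (1 + r)^(−n))
Monthly rate r = 0.07/12 ≈ 0.00583333, n = 36 months
Denominator: 1 − (1 + 0.07/12)^(−36) = 0.188921
PMT = $6,000.00 × (0.07/12) / 0.188921
PMT = $185.26 per month

PMT = PV × r / (1-(1+r)^(-n)) = $185.26/month


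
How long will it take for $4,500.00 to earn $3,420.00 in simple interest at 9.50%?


Rearrange the simple interest formula for t:
I = P × r × t  ⇒  t = I / (P × r)
t = $3,420.00 / ($4,500.00 × 0.095)
t = 8

t = I/(P×r) = 8 years


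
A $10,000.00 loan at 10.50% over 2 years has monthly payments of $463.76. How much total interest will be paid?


Total paid over the life of the loan = PMT × n.
Total paid = $463.76 × 24 = $11,130.24
Total interest = total paid − principal = $11,130.24 − $10,000.00 = $1,130.24

Total interest = (PMT × n) - PV = $1,130.24


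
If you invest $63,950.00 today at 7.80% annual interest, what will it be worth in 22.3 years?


Future value formula: FV = PV × (1 + r)^t
FV = $63,950.00 × (1 + 0.078)^22.3
FV = $63,950.00 × 5.3382433
FV = $341,380.66

FV = PV × (1 + r)^t = $341,380.66


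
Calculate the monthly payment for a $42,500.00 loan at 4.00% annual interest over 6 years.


Loan payment formula: PMT = PV × r / (1 − (1 + r)^(−n))
Monthly rate r = 0.04/12 ≈ 0.00333333, n = 72 months
Denominator: 1 − (1 + 0.04/12)^(−72) = 0.213058
PMT = $42,500.00 × (0.04/12) / 0.213058
PMT = $664.92 per month

PMT = PV × r / (1-(1+r)^(-n)) = $664.92/month


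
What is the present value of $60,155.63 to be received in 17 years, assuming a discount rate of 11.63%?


Present value formula: PV = FV / (1 + r)^t
PV = $60,155.63 / (1 + 0.1163)^17
PV = $60,155.63 / 6.490464
PV = $9,268.31

PV = FV / (1 + r)^t = $9,268.31


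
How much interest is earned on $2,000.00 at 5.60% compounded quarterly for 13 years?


Compound interest earned = final amount − principal.
A = P(1 + r/n)^(nt) = $2,000.00 × (1 + 0.056/4)^(4 × 13) = $4,121.01
Interest = A − P = $4,121.01 − $2,000.00 = $2,121.01

Interest = A - P = $2,121.01


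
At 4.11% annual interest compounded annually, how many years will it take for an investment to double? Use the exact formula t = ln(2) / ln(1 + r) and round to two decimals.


Doubling condition: (1 + r)^t = 2
Take ln of both sides: t × ln(1 + r) = ln(2)
t = ln(2) / ln(1 + r)
t = 0.693147 / 0.040278
t = 17.21

t = ln(2) / ln(1 + r) = 17.21 years


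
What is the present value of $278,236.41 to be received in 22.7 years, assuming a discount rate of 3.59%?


Present value formula: PV = FV / (1 + r)^t
PV = $278,236.41 / (1 + 0.0359)^22.7
PV = $278,236.41 / 2.2269723
PV = $124,939.32

PV = FV / (1 + r)^t = $124,939.32


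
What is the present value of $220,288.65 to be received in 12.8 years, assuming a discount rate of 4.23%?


Present value formula: PV = FV / (1 + r)^t
PV = $220,288.65 / (1 + 0.0423)^12.8
PV = $220,288.65 / 1.6994447
PV = $129,623.90

PV = FV / (1 + r)^t = $129,623.90


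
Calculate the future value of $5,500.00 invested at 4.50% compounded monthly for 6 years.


Compound interest formula: A = P(1 + r/n)^(nt)
A = $5,500.00 × (1 + 0.045/12)^(12 × 6)
Growth factor: (1 + 0.045/12)^72 = 1.309303
A = $5,500.00 × 1.309303
A = $7,201.17

A = P(1 + r/n)^(nt) = $7,201.17


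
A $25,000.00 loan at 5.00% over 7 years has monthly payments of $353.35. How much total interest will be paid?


Total paid over the life of the loan = PMT × n.
Total paid = $353.35 × 84 = $29,681.40
Total interest = total paid − principal = $29,681.40 − $25,000.00 = $4,681.40

Total interest = (PMT × n) - PV = $4,681.40


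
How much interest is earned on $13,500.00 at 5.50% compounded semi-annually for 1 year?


Compound interest earned = final amount − principal.
A = P(1 + r/n)^(nt) = $13,500.00 × (1 + 0.055/2)^(2 × 1) = $14,252.71
Interest = A − P = $14,252.71 − $13,500.00 = $752.71

Interest = A - P = $752.71


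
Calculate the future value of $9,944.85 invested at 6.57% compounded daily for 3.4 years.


Compound interest formula: A = P(1 + r/n)^(nt)
A = $9,944.85 × (1 + 0.0657/365)^(365 × 3.4)
Growth factor: (1 + 0.0657/365)^1241 = 1.250270
A = $9,944.85 × 1.250270
A = $12,433.75

A = P(1 + r/n)^(nt) = $12,433.75


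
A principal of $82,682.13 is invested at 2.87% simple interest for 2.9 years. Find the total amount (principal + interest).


Total amount formula: A = P(1 + rt) = P + P·r·t
Interest: I = P × r × t = $82,682.13 × 0.0287 × 2.9 = $6,881.63
A = P + I = $82,682.13 + $6,881.63 = $89,563.76

A = P + I = P(1 + rt) = $89,563.76


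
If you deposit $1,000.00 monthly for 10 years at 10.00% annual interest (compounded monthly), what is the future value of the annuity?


Future value of an ordinary annuity: FV = PMT × ((1 + r)^n − 1) / r
Monthly rate r = 0.1/12 ≈ 0.00833333, n = 120
FV = $1,000.00 × ((1 + 0.1/12)^120 − 1) / (0.1/12)
FV = $1,000.00 × 204.844979
FV = $204,844.98

FV = PMT × ((1+r)^n - 1)/r = $204,844.98


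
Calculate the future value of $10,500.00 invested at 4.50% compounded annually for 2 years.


Compound interest formula: A = P(1 + r/n)^(nt)
A = $10,500.00 × (1 + 0.045/1)^(1 × 2)
Growth factor: (1 + 0.045/1)^2 = 1.092025
A = $10,500.00 × 1.092025
A = $11,466.26

A = P(1 + r/n)^(nt) = $11,466.26


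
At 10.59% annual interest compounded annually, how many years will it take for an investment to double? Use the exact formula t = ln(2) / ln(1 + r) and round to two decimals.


Doubling condition: (1 + r)^t = 2
Take ln of both sides: t × ln(1 + r) = ln(2)
t = ln(2) / ln(1 + r)
t = 0.693147 / 0.100659
t = 6.89

t = ln(2) / ln(1 + r) = 6.89 years
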